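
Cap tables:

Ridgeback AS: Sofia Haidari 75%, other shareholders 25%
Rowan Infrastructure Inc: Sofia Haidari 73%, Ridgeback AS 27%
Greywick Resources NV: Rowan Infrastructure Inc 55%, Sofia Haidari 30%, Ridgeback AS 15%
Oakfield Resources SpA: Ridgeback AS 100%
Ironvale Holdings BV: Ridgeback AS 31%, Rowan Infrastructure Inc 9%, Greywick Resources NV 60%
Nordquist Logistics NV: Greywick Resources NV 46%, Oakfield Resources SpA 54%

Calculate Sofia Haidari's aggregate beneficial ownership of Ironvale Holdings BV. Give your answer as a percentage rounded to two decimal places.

Sofia reaches Ironvale along 7 paths.
Via Ridgeback: 75% × 31% = 23.25%.
Via Rowan: 73% × 9% = 6.57%.
Via Ridgeback → Rowan: 75% × 27% × 9% = 1.8225%.
Via Rowan → Greywick: 73% × 55% × 60% = 24.09%.
Via Ridgeback → Rowan → Greywick: 75% × 27% × 55% × 60% = 6.6825%.
Via Greywick: 30% × 60% = 18%.
Via Ridgeback → Greywick: 75% × 15% × 60% = 6.75%.
Total: 23.25% + 6.57% + 1.8225% + 24.09% + 6.6825% + 18% + 6.75% = 87.165%.
Rounded: 87.17%.

87.17%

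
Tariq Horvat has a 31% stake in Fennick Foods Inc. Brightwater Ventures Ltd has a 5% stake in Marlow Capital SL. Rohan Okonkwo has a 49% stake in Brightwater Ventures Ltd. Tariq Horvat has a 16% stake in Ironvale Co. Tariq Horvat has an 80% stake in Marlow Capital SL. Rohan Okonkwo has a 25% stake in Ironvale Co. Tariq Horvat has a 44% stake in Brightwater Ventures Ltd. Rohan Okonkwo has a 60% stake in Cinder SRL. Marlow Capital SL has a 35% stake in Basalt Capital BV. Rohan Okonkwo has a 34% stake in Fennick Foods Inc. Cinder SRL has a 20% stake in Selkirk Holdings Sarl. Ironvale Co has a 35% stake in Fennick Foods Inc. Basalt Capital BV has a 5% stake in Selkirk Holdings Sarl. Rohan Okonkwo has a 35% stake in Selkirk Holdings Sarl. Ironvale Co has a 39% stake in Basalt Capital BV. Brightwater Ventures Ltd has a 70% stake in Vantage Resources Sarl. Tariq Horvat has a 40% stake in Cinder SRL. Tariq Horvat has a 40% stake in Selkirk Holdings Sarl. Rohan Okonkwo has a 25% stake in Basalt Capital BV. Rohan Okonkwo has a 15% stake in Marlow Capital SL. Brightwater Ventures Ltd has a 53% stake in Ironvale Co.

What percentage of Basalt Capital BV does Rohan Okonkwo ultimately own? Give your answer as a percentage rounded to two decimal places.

Rohan reaches Basalt along 5 paths.
Via Ironvale: 25% × 39% = 9.75%.
Via Brightwater → Ironvale: 49% × 53% × 39% = 10.1283%.
Direct stake: 25% = 25%.
Via Brightwater → Marlow: 49% × 5% × 35% = 0.8575%.
Via Marlow: 15% × 35% = 5.25%.
Total: 9.75% + 10.1283% + 25% + 0.8575% + 5.25% = 50.9858%.
Rounded: 50.99%.

50.99%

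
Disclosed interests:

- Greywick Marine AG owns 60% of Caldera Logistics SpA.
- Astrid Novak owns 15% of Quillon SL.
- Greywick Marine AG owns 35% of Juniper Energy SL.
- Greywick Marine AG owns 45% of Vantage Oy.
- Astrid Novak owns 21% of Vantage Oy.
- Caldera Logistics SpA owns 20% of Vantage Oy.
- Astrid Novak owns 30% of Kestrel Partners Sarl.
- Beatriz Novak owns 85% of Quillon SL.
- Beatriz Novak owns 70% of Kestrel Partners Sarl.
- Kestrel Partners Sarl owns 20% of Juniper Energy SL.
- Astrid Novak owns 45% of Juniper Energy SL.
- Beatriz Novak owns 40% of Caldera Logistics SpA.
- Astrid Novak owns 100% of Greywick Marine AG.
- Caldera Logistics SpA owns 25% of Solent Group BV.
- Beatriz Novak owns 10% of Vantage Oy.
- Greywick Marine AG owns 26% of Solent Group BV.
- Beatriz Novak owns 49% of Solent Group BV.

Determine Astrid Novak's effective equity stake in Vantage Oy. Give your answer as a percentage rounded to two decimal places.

Astrid reaches Vantage along 3 paths.
Via Greywick: 100% × 45% = 45%.
Via Greywick → Caldera: 100% × 60% × 20% = 12%.
Direct stake: 21% = 21%.
Total: 45% + 12% + 21% = 78%.
Rounded: 78.00%.

78.00%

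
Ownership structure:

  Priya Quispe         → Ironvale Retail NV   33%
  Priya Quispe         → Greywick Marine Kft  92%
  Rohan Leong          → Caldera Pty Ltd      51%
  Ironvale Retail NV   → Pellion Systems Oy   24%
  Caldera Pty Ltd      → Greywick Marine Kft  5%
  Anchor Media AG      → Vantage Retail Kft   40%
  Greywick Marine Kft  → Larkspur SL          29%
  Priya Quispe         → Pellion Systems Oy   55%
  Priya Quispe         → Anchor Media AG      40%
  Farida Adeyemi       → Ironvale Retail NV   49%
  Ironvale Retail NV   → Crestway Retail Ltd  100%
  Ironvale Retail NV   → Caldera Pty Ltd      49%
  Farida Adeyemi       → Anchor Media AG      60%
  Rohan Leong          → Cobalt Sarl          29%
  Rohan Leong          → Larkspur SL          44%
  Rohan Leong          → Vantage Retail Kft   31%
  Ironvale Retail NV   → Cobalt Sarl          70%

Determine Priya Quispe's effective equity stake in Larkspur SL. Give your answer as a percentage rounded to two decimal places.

26.91%

Priya reaches Larkspur along 2 paths.
Via Ironvale → Caldera → Greywick: 33% × 49% × 5% × 29% = 0.234465%.
Via Greywick: 92% × 29% = 26.68%.
Total: 0.234465% + 26.68% = 26.914465%.
Rounded: 26.91%.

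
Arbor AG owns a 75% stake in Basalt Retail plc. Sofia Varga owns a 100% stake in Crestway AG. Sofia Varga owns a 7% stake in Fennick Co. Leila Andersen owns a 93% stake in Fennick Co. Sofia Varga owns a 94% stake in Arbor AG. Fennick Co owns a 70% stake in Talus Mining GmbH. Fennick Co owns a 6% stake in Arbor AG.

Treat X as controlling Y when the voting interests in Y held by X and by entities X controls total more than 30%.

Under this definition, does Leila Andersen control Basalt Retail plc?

No

Leila holds 93% of Fennick, so Leila controls Fennick.
Fennick holds 70% of Talus, so Leila controls Talus.
Neither Leila nor any entity Leila controls holds any voting interest in Basalt.
So Leila does not control Basalt.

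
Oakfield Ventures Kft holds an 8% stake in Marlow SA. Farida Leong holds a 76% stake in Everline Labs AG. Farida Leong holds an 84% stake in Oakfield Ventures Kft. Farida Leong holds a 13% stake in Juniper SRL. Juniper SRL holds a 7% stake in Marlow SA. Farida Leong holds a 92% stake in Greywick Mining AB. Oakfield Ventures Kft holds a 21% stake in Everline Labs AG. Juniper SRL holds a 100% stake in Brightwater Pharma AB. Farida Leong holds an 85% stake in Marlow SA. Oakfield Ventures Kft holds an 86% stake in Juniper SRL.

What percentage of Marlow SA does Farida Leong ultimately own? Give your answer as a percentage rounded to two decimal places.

Farida reaches Marlow along 4 paths.
Via Oakfield: 84% × 8% = 6.72%.
Via Oakfield → Juniper: 84% × 86% × 7% = 5.0568%.
Via Juniper: 13% × 7% = 0.91%.
Direct stake: 85% = 85%.
Total: 6.72% + 5.0568% + 0.91% + 85% = 97.6868%.
Rounded: 97.69%.

97.69%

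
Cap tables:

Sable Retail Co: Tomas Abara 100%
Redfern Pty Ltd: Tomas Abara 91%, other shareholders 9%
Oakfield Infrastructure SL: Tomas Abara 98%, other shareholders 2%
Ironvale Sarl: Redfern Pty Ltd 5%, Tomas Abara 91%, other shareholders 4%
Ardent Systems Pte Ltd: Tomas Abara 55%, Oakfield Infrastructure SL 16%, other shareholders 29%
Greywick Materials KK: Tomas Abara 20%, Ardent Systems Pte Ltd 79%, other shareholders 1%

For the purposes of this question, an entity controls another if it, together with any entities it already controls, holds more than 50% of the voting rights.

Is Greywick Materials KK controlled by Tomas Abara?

Tomas holds 98% of Oakfield, so Tomas controls Oakfield.
Tomas and Oakfield together hold 55% + 16% = 71% of Ardent, so Tomas controls Ardent.
Tomas and Ardent together hold 20% + 79% = 99% of Greywick, so Tomas controls Greywick.

Yes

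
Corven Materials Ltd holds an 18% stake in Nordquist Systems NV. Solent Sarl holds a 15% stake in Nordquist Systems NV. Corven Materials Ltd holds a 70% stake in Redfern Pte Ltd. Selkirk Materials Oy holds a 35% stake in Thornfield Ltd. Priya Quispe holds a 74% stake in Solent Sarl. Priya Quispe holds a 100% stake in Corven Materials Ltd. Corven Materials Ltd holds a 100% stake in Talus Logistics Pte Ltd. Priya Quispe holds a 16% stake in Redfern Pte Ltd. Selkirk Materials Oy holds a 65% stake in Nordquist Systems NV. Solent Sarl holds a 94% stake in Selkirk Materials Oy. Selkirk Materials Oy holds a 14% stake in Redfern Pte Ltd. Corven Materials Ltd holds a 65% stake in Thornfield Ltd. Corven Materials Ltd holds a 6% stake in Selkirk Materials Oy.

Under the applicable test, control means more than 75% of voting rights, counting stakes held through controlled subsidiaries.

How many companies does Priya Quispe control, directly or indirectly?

3

Priya holds 100% of Corven, so Priya controls Corven.
Corven holds 100% of Talus, so Priya controls Talus.
Priya and Corven together hold 16% + 70% = 86% of Redfern, so Priya controls Redfern.
No other company's threshold is met.
Priya controls 3 companies.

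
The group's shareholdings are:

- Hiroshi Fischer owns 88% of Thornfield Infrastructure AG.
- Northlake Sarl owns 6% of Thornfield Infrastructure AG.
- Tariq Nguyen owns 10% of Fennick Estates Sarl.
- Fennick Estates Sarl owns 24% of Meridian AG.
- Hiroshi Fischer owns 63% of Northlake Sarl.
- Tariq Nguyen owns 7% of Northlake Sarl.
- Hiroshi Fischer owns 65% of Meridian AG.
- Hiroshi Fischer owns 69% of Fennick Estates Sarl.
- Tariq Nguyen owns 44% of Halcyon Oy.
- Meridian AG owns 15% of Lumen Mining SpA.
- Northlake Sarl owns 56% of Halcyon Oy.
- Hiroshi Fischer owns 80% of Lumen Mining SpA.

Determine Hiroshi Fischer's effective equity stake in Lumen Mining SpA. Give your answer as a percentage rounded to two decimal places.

92.23%

Hiroshi reaches Lumen along 3 paths.
Direct stake: 80% = 80%.
Via Meridian: 65% × 15% = 9.75%.
Via Fennick → Meridian: 69% × 24% × 15% = 2.484%.
Total: 80% + 9.75% + 2.484% = 92.234%.
Rounded: 92.23%.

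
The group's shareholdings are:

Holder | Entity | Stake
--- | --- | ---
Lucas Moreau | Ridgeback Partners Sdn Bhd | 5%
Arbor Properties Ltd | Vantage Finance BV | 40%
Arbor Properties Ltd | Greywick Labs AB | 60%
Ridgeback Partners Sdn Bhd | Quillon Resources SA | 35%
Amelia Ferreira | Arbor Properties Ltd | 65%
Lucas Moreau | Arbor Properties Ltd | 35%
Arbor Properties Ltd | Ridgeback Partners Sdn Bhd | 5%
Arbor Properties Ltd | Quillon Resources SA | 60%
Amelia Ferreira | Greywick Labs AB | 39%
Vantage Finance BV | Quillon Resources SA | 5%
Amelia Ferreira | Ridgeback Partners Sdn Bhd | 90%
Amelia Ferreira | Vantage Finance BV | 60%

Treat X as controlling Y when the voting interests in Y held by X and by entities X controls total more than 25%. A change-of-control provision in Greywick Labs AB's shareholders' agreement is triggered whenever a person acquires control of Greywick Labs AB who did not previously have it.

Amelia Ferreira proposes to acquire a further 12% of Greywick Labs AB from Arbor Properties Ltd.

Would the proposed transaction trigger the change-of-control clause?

No

The purchase adds only to Amelia's holdings (Arbor's stake shrinks), so Amelia is the only person who could newly come to control Greywick.
Amelia holds 65% of Arbor, so Amelia controls Arbor.
Arbor and Amelia together hold 60% + 39% = 99% of Greywick, so Amelia controls Greywick.
So Amelia already controls Greywick before the transaction.
After the purchase, Amelia's direct stake in Greywick rises to 39% + 12% = 51%, and Arbor's stake falls to 48%.
Amelia controlled Greywick already, so this is not a new person acquiring control; every other person's position is unchanged or reduced.
No new person acquires control, so the clause is not triggered.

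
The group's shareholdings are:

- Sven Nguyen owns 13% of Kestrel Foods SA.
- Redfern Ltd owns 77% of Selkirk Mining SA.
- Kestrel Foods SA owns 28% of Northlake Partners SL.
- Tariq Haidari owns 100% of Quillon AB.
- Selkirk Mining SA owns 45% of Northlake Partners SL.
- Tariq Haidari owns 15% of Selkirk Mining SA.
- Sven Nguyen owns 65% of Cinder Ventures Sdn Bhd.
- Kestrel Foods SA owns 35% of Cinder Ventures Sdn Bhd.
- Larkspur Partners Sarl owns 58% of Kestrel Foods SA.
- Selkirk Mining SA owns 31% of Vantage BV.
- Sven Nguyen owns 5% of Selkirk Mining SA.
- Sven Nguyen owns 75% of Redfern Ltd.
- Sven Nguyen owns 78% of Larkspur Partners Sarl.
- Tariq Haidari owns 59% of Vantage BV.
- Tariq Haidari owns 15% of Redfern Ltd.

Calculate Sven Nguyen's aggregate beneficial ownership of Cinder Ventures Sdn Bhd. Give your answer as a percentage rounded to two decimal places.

85.38%

Sven reaches Cinder along 3 paths.
Direct stake: 65% = 65%.
Via Larkspur → Kestrel: 78% × 58% × 35% = 15.834%.
Via Kestrel: 13% × 35% = 4.55%.
Total: 65% + 15.834% + 4.55% = 85.384%.
Rounded: 85.38%.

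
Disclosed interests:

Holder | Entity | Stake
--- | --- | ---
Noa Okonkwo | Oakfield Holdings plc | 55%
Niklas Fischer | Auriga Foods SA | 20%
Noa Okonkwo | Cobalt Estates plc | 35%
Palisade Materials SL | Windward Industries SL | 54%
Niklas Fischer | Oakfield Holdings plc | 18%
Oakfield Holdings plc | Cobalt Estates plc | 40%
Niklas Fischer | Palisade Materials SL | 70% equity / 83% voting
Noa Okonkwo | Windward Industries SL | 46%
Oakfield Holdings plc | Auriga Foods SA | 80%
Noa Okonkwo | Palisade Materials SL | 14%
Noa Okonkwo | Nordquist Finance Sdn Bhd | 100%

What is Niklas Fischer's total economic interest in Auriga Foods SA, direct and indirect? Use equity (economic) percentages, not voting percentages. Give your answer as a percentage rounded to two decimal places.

Niklas reaches Auriga along 2 paths.
Via Oakfield: 18% × 80% = 14.4%.
Direct stake: 20% = 20%.
Total: 14.4% + 20% = 34.4%.
Rounded: 34.40%.

34.40%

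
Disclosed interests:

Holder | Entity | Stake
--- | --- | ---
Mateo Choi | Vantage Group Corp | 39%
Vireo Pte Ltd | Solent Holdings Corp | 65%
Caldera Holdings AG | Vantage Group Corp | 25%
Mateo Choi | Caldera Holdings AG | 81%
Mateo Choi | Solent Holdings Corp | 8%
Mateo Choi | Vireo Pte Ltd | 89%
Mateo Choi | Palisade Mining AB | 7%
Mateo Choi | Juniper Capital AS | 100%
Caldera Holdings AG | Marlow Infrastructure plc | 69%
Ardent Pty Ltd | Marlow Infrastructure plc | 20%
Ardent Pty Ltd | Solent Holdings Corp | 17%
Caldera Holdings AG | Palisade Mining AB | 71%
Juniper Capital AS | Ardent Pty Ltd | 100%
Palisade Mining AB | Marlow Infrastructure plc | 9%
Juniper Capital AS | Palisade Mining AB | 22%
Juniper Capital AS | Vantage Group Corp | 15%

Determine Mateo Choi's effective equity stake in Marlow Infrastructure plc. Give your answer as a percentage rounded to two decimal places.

83.68%

Mateo reaches Marlow along 5 paths.
Via Juniper → Ardent: 100% × 100% × 20% = 20%.
Via Caldera: 81% × 69% = 55.89%.
Via Caldera → Palisade: 81% × 71% × 9% = 5.1759%.
Via Juniper → Palisade: 100% × 22% × 9% = 1.98%.
Via Palisade: 7% × 9% = 0.63%.
Total: 20% + 55.89% + 5.1759% + 1.98% + 0.63% = 83.6759%.
Rounded: 83.68%.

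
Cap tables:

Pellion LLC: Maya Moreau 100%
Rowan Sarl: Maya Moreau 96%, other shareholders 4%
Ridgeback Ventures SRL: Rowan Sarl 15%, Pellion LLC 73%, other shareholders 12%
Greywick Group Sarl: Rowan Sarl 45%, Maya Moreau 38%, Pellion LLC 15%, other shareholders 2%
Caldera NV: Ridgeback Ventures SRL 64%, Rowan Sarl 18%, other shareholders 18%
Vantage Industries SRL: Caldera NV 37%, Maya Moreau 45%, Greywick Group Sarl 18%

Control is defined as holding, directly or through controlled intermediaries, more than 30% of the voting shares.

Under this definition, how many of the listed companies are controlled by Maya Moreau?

6

Maya holds 100% of Pellion, so Maya controls Pellion.
Maya holds 96% of Rowan, so Maya controls Rowan.
Rowan and Pellion together hold 15% + 73% = 88% of Ridgeback, so Maya controls Ridgeback.
Rowan and Maya and Pellion together hold 45% + 38% + 15% = 98% of Greywick, so Maya controls Greywick.
Ridgeback and Rowan together hold 64% + 18% = 82% of Caldera, so Maya controls Caldera.
Caldera and Maya and Greywick together hold 37% + 45% + 18% = 100% of Vantage, so Maya controls Vantage.
Maya controls 6 companies.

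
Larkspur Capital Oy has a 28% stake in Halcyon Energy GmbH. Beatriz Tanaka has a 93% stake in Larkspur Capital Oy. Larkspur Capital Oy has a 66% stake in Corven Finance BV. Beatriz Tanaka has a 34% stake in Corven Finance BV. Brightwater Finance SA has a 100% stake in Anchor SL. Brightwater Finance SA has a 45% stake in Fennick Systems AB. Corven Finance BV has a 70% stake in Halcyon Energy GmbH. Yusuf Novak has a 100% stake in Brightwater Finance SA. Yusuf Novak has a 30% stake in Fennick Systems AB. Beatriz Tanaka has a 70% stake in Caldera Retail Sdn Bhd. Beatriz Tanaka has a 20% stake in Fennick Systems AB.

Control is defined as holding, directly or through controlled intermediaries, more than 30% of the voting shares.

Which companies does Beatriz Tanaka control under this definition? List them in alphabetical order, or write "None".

Caldera Retail Sdn Bhd, Corven Finance BV, Halcyon Energy GmbH, Larkspur Capital Oy

Beatriz holds 93% of Larkspur, so Beatriz controls Larkspur.
Beatriz and Larkspur together hold 34% + 66% = 100% of Corven, so Beatriz controls Corven.
Beatriz holds 70% of Caldera, so Beatriz controls Caldera.
Corven and Larkspur together hold 70% + 28% = 98% of Halcyon, so Beatriz controls Halcyon.
No other company's threshold is met.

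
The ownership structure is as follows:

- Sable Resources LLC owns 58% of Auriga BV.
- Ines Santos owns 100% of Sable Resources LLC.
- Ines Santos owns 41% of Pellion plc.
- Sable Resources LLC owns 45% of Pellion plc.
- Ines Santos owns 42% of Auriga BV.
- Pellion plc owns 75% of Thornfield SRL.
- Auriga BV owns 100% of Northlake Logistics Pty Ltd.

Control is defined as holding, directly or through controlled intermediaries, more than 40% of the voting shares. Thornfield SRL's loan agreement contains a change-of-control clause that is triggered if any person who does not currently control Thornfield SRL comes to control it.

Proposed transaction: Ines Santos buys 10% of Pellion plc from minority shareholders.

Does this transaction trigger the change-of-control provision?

The purchase changes only Ines's holdings, so Ines is the only person who could newly come to control Thornfield.
Ines holds 100% of Sable, so Ines controls Sable.
Ines and Sable together hold 41% + 45% = 86% of Pellion, so Ines controls Pellion.
Pellion holds 75% of Thornfield, so Ines controls Thornfield.
So Ines already controls Thornfield before the transaction.
After the purchase, Ines's direct stake in Pellion rises to 41% + 10% = 51%.
Ines controlled Thornfield already, so this is not a new person acquiring control; every other person's position is unchanged or reduced.
No new person acquires control, so the clause is not triggered.

No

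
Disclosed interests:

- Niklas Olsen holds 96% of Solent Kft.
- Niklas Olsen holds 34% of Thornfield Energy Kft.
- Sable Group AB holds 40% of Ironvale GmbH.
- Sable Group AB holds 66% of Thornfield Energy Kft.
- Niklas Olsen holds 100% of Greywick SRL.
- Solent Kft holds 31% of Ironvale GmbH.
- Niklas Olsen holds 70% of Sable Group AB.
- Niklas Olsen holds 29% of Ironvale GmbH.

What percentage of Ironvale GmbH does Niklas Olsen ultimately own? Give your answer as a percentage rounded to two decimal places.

Niklas reaches Ironvale along 3 paths.
Via Solent: 96% × 31% = 29.76%.
Via Sable: 70% × 40% = 28%.
Direct stake: 29% = 29%.
Total: 29.76% + 28% + 29% = 86.76%.

86.76%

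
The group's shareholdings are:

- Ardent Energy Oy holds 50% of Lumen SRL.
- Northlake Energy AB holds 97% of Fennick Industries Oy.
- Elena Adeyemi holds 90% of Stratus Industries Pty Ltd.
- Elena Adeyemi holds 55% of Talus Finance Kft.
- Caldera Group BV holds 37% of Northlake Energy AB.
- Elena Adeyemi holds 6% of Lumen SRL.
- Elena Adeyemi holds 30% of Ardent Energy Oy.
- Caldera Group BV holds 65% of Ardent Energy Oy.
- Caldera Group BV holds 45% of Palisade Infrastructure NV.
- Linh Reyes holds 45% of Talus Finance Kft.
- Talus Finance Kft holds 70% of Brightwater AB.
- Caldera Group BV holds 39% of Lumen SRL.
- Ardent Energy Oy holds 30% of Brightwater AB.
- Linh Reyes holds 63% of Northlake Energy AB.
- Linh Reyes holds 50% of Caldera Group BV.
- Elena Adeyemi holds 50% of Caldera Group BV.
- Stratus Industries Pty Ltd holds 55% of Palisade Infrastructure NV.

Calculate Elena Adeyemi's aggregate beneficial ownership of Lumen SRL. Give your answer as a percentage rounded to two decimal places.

Elena reaches Lumen along 4 paths.
Via Caldera → Ardent: 50% × 65% × 50% = 16.25%.
Via Ardent: 30% × 50% = 15%.
Direct stake: 6% = 6%.
Via Caldera: 50% × 39% = 19.5%.
Total: 16.25% + 15% + 6% + 19.5% = 56.75%.

56.75%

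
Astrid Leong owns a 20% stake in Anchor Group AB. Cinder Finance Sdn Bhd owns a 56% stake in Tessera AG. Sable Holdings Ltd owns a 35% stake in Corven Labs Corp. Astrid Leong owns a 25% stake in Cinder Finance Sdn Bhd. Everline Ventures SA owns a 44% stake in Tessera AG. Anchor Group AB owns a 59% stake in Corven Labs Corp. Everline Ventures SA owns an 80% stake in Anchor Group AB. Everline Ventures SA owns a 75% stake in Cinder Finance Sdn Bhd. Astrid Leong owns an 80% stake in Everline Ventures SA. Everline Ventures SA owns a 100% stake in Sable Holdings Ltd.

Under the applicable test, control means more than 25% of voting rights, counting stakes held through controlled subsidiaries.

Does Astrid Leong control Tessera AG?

Astrid holds 80% of Everline, so Astrid controls Everline.
Everline and Astrid together hold 75% + 25% = 100% of Cinder, so Astrid controls Cinder.
Cinder and Everline together hold 56% + 44% = 100% of Tessera, so Astrid controls Tessera.

Yes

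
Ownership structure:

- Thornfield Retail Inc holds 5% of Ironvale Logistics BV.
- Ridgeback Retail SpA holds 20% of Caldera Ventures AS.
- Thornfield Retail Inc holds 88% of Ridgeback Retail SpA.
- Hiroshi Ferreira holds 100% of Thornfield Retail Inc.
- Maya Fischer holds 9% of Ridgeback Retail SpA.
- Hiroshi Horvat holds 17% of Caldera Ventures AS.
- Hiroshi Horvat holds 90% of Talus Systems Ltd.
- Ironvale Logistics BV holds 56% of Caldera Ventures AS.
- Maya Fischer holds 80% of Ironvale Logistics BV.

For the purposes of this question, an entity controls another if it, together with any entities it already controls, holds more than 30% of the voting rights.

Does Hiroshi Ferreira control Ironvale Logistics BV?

Hiroshi Ferreira holds 100% of Thornfield, so Hiroshi Ferreira controls Thornfield.
Thornfield holds 88% of Ridgeback, so Hiroshi Ferreira controls Ridgeback.
In Ironvale, Hiroshi Ferreira's side holds only 5%, not > 30%.
So Hiroshi Ferreira does not control Ironvale.

No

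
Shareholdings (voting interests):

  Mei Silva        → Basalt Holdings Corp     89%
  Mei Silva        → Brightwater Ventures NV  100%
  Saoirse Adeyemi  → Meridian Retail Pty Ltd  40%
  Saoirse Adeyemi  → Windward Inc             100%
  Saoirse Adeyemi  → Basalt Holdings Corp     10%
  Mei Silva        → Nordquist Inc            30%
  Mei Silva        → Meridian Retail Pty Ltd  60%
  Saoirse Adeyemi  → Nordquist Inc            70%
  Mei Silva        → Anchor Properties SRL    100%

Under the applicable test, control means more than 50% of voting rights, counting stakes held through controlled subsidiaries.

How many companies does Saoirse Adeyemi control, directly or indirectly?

Saoirse holds 70% of Nordquist, so Saoirse controls Nordquist.
Saoirse holds 100% of Windward, so Saoirse controls Windward.
No other company's threshold is met.
Saoirse controls 2 companies.

2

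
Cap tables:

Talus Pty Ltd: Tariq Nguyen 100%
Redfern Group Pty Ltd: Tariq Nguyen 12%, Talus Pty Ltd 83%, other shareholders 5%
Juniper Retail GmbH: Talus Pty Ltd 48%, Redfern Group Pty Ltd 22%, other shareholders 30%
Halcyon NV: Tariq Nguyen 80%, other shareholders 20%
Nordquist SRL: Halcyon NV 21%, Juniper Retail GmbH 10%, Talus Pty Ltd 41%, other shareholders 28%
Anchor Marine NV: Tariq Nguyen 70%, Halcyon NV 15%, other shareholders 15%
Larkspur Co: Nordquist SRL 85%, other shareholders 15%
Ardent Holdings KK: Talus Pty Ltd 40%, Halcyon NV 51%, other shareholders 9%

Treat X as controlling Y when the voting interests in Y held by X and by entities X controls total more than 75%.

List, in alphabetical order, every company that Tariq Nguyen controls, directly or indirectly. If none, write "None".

Anchor Marine NV, Ardent Holdings KK, Halcyon NV, Redfern Group Pty Ltd, Talus Pty Ltd

Tariq holds 100% of Talus, so Tariq controls Talus.
Tariq and Talus together hold 12% + 83% = 95% of Redfern, so Tariq controls Redfern.
Tariq holds 80% of Halcyon, so Tariq controls Halcyon.
Tariq and Halcyon together hold 70% + 15% = 85% of Anchor, so Tariq controls Anchor.
Talus and Halcyon together hold 40% + 51% = 91% of Ardent, so Tariq controls Ardent.
No other company's threshold is met.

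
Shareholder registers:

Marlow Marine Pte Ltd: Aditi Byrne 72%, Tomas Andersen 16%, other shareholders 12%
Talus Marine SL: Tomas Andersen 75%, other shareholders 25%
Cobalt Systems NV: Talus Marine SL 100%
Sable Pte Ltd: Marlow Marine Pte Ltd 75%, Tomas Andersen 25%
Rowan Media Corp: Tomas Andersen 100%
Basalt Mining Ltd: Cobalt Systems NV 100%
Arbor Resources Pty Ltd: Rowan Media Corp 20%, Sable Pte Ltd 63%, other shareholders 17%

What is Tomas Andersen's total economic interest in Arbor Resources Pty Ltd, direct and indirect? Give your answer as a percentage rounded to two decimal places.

Tomas reaches Arbor along 3 paths.
Via Rowan: 100% × 20% = 20%.
Via Marlow → Sable: 16% × 75% × 63% = 7.56%.
Via Sable: 25% × 63% = 15.75%.
Total: 20% + 7.56% + 15.75% = 43.31%.

43.31%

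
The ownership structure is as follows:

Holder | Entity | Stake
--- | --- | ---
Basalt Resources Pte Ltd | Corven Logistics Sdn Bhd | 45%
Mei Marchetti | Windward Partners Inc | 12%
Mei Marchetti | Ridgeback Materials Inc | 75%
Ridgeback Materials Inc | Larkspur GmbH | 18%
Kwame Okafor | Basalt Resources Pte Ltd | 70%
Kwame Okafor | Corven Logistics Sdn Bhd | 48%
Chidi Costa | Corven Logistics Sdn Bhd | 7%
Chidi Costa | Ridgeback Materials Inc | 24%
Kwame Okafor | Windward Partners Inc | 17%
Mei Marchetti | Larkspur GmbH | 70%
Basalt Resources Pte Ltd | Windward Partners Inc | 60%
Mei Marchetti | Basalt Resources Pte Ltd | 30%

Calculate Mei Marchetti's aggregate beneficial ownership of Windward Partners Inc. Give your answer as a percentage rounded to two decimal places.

Mei reaches Windward along 2 paths.
Direct stake: 12% = 12%.
Via Basalt: 30% × 60% = 18%.
Total: 12% + 18% = 30%.
Rounded: 30.00%.

30.00%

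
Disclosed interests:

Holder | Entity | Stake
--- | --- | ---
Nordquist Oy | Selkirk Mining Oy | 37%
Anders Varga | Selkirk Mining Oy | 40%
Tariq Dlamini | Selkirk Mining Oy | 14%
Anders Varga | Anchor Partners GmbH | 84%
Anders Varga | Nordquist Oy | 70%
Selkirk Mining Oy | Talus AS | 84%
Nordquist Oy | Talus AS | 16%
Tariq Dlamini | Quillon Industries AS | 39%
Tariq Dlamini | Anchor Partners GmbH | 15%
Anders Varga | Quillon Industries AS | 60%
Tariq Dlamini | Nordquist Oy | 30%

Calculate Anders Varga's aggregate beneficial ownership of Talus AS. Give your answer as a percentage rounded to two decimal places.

Anders reaches Talus along 3 paths.
Via Selkirk: 40% × 84% = 33.6%.
Via Nordquist → Selkirk: 70% × 37% × 84% = 21.756%.
Via Nordquist: 70% × 16% = 11.2%.
Total: 33.6% + 21.756% + 11.2% = 66.556%.
Rounded: 66.56%.

66.56%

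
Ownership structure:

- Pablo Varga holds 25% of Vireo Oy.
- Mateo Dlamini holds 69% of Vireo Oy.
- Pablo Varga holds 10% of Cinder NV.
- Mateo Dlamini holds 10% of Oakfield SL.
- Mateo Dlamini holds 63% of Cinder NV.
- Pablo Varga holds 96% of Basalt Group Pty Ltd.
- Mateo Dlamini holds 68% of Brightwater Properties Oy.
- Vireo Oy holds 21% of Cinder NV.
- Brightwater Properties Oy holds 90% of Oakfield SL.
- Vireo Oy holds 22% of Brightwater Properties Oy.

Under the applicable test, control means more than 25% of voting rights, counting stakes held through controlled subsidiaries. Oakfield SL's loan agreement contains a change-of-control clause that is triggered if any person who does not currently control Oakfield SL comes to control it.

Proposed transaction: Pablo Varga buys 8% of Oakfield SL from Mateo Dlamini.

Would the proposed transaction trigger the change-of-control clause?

No

The purchase adds only to Pablo's holdings (Mateo's stake shrinks), so Pablo is the only person who could newly come to control Oakfield.
Pablo holds 96% of Basalt, so Pablo controls Basalt.
Neither Pablo nor any entity Pablo controls holds any voting interest in Oakfield.
So before the transaction, Pablo does not control Oakfield.
After the purchase, Pablo holds 8% of Oakfield directly, and Mateo's stake falls to 2%.
After the transaction, Pablo's side holds 8% of Oakfield, not > 25%, so Pablo still does not control Oakfield.
No new person acquires control, so the clause is not triggered.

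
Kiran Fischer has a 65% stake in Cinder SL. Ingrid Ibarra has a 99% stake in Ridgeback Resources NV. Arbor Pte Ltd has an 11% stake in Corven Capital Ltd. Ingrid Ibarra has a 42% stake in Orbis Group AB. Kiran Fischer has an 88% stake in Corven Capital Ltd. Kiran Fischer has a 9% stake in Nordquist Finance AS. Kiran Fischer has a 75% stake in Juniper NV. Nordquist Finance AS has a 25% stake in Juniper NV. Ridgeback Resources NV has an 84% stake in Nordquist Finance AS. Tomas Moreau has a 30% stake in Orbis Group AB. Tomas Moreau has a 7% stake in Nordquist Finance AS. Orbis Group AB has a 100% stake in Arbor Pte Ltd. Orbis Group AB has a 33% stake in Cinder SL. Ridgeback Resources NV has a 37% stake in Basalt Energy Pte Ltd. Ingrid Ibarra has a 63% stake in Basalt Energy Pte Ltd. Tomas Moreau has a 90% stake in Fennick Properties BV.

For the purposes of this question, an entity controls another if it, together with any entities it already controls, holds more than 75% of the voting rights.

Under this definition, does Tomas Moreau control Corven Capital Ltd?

No

Tomas holds 90% of Fennick, so Tomas controls Fennick.
Neither Tomas nor any entity Tomas controls holds any voting interest in Corven.
So Tomas does not control Corven.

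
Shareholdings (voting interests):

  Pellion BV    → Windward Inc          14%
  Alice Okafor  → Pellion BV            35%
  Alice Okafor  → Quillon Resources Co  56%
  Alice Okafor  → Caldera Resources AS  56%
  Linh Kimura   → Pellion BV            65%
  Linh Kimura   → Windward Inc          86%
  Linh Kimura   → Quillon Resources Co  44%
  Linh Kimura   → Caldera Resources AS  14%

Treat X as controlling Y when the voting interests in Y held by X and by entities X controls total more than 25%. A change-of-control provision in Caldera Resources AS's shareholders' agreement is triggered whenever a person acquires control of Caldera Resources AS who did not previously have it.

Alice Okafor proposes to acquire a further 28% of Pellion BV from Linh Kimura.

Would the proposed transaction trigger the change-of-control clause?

No

The purchase adds only to Alice's holdings (Linh's stake shrinks), so Alice is the only person who could newly come to control Caldera.
Alice holds 56% of Caldera, so Alice controls Caldera.
So Alice already controls Caldera before the transaction.
After the purchase, Alice's direct stake in Pellion rises to 35% + 28% = 63%, and Linh's stake falls to 37%.
Alice controlled Caldera already, so this is not a new person acquiring control; every other person's position is unchanged or reduced.
No new person acquires control, so the clause is not triggered.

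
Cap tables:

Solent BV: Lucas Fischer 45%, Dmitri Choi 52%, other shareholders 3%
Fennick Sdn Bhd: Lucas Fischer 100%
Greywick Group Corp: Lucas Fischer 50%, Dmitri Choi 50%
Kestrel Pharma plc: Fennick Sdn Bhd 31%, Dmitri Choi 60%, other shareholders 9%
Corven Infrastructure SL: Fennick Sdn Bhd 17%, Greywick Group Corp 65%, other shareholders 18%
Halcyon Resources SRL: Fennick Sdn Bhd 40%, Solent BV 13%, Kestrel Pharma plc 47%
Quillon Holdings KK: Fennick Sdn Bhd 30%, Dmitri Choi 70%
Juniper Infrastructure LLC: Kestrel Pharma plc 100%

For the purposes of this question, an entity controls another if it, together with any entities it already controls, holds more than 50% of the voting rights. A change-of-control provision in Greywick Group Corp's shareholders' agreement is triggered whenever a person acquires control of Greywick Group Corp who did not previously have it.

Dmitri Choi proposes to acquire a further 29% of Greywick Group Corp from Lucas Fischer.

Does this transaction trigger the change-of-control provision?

The purchase adds only to Dmitri's holdings (Lucas's stake shrinks), so Dmitri is the only person who could newly come to control Greywick.
Dmitri holds 52% of Solent, so Dmitri controls Solent.
Dmitri holds 60% of Kestrel, so Dmitri controls Kestrel.
Solent and Kestrel together hold 13% + 47% = 60% of Halcyon, so Dmitri controls Halcyon.
Dmitri holds 70% of Quillon, so Dmitri controls Quillon.
Kestrel holds 100% of Juniper, so Dmitri controls Juniper.
In Greywick, Dmitri's side holds only 50%, not > 50%.
So before the transaction, Dmitri does not control Greywick.
After the purchase, Dmitri's direct stake in Greywick rises to 50% + 29% = 79%, and Lucas's stake falls to 21%.
Dmitri holds 79% of Greywick, so Dmitri controls Greywick.
Dmitri did not control Greywick before and does after, so the clause is triggered.

Yes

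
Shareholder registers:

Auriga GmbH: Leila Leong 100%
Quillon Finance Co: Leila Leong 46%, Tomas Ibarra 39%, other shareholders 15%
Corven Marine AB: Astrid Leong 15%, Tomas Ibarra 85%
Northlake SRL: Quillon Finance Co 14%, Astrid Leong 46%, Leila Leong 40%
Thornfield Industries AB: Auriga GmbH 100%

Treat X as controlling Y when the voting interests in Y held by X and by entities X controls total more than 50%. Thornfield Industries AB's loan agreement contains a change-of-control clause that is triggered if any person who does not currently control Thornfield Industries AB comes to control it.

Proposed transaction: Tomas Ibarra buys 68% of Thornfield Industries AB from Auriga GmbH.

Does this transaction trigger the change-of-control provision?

The purchase adds only to Tomas's holdings (Auriga's stake shrinks), so Tomas is the only person who could newly come to control Thornfield.
Tomas holds 85% of Corven, so Tomas controls Corven.
Neither Tomas nor any entity Tomas controls holds any voting interest in Thornfield.
So before the transaction, Tomas does not control Thornfield.
After the purchase, Tomas holds 68% of Thornfield directly, and Auriga's stake falls to 32%.
Tomas holds 68% of Thornfield, so Tomas controls Thornfield.
Tomas did not control Thornfield before and does after, so the clause is triggered.

Yes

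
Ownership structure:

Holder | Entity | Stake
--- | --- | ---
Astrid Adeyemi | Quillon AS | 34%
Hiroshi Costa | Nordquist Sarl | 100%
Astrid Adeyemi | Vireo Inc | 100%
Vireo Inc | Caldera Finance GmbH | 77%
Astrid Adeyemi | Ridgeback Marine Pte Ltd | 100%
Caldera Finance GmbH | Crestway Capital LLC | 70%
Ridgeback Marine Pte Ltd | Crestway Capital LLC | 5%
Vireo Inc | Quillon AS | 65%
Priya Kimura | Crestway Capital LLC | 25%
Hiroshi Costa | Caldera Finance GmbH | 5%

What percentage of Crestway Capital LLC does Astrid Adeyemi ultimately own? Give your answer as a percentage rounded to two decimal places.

58.90%

Astrid reaches Crestway along 2 paths.
Via Ridgeback: 100% × 5% = 5%.
Via Vireo → Caldera: 100% × 77% × 70% = 53.9%.
Total: 5% + 53.9% = 58.9%.
Rounded: 58.90%.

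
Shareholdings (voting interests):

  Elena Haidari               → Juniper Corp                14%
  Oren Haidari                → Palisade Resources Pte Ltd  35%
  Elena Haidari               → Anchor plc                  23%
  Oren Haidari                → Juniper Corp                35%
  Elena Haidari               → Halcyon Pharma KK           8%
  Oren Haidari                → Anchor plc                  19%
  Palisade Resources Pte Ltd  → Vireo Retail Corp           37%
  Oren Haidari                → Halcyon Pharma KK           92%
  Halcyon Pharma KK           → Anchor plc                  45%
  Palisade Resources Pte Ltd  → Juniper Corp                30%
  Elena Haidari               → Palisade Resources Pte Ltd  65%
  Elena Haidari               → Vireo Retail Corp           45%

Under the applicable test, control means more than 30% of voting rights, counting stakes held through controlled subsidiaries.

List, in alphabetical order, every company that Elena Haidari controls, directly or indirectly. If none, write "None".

Elena holds 65% of Palisade, so Elena controls Palisade.
Elena and Palisade together hold 45% + 37% = 82% of Vireo, so Elena controls Vireo.
Elena and Palisade together hold 14% + 30% = 44% of Juniper, so Elena controls Juniper.
No other company's threshold is met.

Juniper Corp, Palisade Resources Pte Ltd, Vireo Retail Corp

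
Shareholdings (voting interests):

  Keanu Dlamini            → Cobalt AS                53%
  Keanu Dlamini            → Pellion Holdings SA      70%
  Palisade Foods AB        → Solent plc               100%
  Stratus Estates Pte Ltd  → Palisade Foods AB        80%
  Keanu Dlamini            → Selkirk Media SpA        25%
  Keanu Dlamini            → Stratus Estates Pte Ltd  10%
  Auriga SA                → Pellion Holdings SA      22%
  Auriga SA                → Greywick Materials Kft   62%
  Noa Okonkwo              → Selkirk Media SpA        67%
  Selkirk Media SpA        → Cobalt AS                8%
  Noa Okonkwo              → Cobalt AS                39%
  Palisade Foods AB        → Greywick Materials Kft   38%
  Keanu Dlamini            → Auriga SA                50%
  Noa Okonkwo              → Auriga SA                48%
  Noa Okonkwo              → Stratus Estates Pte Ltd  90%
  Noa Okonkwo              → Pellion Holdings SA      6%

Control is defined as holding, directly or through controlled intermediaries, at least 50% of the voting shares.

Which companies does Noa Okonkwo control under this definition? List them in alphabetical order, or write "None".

Noa holds 90% of Stratus, so Noa controls Stratus.
Noa holds 67% of Selkirk, so Noa controls Selkirk.
Stratus holds 80% of Palisade, so Noa controls Palisade.
Palisade holds 100% of Solent, so Noa controls Solent.
No other company's threshold is met.

Palisade Foods AB, Selkirk Media SpA, Solent plc, Stratus Estates Pte Ltd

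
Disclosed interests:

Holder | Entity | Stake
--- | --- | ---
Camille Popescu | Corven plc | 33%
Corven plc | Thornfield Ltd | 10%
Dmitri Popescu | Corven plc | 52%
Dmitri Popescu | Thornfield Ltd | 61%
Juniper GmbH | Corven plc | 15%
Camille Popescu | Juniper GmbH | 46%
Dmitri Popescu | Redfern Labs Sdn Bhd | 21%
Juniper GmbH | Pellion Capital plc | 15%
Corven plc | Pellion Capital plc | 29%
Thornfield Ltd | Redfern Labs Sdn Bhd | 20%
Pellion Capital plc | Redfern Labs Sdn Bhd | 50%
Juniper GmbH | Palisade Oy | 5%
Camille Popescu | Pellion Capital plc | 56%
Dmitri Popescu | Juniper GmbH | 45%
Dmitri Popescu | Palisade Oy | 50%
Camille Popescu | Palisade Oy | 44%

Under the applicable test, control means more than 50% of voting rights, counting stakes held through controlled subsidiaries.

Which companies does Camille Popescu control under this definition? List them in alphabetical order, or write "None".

Pellion Capital plc

Camille holds 56% of Pellion, so Camille controls Pellion.
No other company's threshold is met.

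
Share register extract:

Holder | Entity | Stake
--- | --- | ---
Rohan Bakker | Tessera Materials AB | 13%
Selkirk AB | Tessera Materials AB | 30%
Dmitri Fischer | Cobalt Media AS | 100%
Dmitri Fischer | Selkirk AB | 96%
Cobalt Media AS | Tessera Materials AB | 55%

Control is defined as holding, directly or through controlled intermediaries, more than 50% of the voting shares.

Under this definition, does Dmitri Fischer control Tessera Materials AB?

Yes

Dmitri holds 100% of Cobalt, so Dmitri controls Cobalt.
Dmitri holds 96% of Selkirk, so Dmitri controls Selkirk.
Cobalt and Selkirk together hold 55% + 30% = 85% of Tessera, so Dmitri controls Tessera.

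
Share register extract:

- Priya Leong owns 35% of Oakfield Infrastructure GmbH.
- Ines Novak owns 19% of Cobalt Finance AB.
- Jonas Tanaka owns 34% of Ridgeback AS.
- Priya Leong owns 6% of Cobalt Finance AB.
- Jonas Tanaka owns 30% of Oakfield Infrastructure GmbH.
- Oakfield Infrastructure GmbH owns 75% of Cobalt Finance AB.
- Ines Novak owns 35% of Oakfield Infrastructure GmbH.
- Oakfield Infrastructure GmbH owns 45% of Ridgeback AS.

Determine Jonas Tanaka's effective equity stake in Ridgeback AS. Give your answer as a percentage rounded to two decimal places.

Jonas reaches Ridgeback along 2 paths.
Via Oakfield: 30% × 45% = 13.5%.
Direct stake: 34% = 34%.
Total: 13.5% + 34% = 47.5%.
Rounded: 47.50%.

47.50%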